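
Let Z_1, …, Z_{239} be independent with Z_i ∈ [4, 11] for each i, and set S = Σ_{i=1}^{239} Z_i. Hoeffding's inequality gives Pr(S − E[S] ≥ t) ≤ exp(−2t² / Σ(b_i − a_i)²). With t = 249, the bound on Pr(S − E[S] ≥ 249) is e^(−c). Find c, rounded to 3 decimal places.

Σ(b_i − a_i)² = 239·(7)² = 11711.
c = 2t²/11711 = 2·249²/11711 = 10.5885.

10.589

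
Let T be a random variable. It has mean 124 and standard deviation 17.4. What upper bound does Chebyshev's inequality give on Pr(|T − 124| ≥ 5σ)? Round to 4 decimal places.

Chebyshev: Pr(|T − μ| ≥ t) ≤ Var(T)/t².
Var(T) = σ² = 17.4² = 302.76.
t = 5·17.4 = 87.
Bound = 302.76 / 7569 = 0.0400.

0.0400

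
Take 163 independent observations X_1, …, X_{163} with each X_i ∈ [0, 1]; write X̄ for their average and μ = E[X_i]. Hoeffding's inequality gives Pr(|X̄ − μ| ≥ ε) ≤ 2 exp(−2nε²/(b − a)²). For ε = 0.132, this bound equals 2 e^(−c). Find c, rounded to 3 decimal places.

5.680

c = 2nε²/(b − a)² = 2·163·0.132² / 1² = 5.6802.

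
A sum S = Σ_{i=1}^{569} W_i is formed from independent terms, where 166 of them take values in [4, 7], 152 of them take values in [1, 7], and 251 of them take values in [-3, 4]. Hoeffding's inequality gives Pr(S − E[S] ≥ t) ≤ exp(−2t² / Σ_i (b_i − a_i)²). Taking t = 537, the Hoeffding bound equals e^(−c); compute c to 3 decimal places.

Σ(b_i − a_i)² = 166·3² + 152·6² + 251·7² = 19265.
c = 2t² / 19265 = 2·537² / 19265 = 29.9371.

29.937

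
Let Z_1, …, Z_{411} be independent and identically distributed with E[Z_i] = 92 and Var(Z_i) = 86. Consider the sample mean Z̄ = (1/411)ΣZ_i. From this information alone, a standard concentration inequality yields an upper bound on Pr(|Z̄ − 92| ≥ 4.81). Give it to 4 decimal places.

0.0090

With mean and variance of each term known, Chebyshev's inequality bounds the deviation of the sum (or sample mean).
Var(Z̄) = Var(Z_i)/n = 86/411 = 0.20925.
Chebyshev: Pr(|Z̄ − 92| ≥ 4.81) ≤ Var(Z̄)/(4.81)² = 86/(411·4.81²) = 0.0090.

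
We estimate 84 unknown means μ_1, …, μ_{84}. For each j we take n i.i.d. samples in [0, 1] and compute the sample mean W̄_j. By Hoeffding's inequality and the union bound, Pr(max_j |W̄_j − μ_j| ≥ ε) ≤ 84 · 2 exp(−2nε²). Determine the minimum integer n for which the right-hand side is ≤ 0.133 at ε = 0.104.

Need 2·84·exp(−2nε²) ≤ 0.133, i.e. exp(−2nε²) ≤ 0.133/168.
So 2nε² ≥ ln(168/0.133) = 7.141370.
Hence n ≥ 7.141370/(2·0.104²) = 330.130.
The smallest integer n is 331.

331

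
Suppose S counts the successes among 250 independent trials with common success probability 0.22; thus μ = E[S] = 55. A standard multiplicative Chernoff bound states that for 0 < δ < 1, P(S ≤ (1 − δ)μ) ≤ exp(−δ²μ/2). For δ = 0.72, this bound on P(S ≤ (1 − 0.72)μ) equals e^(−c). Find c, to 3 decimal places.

14.256

c = δ²μ/2 = 0.72²·55/2 = 14.2560.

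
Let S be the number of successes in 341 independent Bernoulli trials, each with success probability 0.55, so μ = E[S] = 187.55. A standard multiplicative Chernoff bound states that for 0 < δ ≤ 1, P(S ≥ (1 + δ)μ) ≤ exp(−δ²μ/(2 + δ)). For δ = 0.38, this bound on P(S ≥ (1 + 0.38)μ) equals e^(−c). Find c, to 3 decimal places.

c = δ²μ/(2 + δ) = 0.38²·187.55/(2 + 0.38) = 11.3791.

11.379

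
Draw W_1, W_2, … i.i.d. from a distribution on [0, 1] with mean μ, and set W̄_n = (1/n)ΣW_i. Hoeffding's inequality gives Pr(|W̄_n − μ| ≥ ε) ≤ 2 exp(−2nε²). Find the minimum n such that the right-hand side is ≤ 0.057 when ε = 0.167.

Require 2·exp(−2nε²) ≤ 0.057, i.e. 2nε² ≥ ln(2/0.057) = 3.557851.
So n ≥ 3.557851 / (2·0.167²) = 63.786.
The smallest integer n is 64.

64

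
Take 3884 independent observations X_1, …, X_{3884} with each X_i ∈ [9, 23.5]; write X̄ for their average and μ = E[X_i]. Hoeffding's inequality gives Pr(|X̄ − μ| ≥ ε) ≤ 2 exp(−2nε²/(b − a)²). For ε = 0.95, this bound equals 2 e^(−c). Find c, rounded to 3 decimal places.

33.344

c = 2nε²/(b − a)² = 2·3884·0.95² / 14.5² = 33.3442.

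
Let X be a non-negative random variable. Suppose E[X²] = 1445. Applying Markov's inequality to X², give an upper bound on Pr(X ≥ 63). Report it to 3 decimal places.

Since X ≥ 0, the event {X ≥ 63} is the same as {X² ≥ 3969}.
Markov's inequality applied to X² gives Pr(X² ≥ 3969) ≤ E[X²]/3969 = 1445/3969 = 0.3641.

0.364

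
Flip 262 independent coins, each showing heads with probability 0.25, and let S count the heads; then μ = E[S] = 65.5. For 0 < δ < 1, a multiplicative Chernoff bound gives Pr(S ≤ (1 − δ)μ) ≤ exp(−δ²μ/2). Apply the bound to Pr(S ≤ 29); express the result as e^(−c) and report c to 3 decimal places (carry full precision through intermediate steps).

Write 29 = (1 − δ)μ, so δ = 1 − 29/65.5 = 0.5572519…
Then the exponent is δ²μ/2 = (μ − 29)²/(2μ) = 10.169847.

10.170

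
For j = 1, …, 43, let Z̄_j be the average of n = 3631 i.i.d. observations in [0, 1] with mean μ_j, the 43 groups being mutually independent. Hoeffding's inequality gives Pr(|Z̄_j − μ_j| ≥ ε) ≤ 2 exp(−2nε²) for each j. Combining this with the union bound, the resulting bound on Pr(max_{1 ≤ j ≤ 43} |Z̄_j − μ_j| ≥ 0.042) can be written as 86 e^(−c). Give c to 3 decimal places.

12.810

Union bound over the 43 events: Pr(max_{1 ≤ j ≤ 43} |Z̄_j − μ_j| ≥ 0.042) ≤ 43·2·exp(−2nε²) = 86 exp(−2·3631·0.042²).
So c = 2·3631·0.042² = 12.8102.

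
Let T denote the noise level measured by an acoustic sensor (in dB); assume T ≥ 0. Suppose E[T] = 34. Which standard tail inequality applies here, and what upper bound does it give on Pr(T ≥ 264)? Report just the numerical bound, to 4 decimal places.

Only the mean of a non-negative variable is known, so Markov's inequality is the applicable tail bound.
Markov's inequality: for a non-negative random variable, Pr(T ≥ a) ≤ E[T]/a.
Here E[T] = 34 and a = 264, so the bound is 34/264 = 0.1288.

0.1288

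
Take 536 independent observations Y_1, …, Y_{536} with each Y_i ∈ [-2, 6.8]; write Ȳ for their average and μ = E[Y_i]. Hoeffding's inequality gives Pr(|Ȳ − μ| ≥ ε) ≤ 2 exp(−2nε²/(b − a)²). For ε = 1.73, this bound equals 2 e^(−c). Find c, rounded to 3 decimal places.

c = 2nε²/(b − a)² = 2·536·1.73² / 8.8² = 41.4306.

41.431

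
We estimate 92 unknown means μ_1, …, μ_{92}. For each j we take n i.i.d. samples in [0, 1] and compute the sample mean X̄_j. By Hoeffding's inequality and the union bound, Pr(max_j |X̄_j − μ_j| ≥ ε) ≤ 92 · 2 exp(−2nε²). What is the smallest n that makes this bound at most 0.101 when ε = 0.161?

Need 2·92·exp(−2nε²) ≤ 0.101, i.e. exp(−2nε²) ≤ 0.101/184.
So 2nε² ≥ ln(184/0.101) = 7.507571.
Hence n ≥ 7.507571/(2·0.161²) = 144.816.
The smallest integer n is 145.

145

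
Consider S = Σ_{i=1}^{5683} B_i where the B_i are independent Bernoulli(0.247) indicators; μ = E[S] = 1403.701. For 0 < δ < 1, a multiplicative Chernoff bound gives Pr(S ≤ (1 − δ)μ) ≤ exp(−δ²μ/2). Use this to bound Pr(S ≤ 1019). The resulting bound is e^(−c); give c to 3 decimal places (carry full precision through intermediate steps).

52.716

Write 1019 = (1 − δ)μ, so δ = 1 − 1019/1403.701 = 0.2740619…
Then the exponent is δ²μ/2 = (μ − 1019)²/(2μ) = 52.715949.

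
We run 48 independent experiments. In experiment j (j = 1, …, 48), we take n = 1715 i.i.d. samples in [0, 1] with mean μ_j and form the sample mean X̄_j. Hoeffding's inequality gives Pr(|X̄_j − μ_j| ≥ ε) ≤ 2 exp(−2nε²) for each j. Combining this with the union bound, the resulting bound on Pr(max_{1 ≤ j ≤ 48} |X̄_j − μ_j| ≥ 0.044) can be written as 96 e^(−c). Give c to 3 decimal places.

6.640

Union bound over the 48 events: Pr(max_{1 ≤ j ≤ 48} |X̄_j − μ_j| ≥ 0.044) ≤ 48·2·exp(−2nε²) = 96 exp(−2·1715·0.044²).
So c = 2·1715·0.044² = 6.6405.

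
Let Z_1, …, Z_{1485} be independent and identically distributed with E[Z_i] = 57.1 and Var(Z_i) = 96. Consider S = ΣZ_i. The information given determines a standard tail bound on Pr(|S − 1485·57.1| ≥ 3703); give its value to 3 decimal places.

With mean and variance of each term known, Chebyshev's inequality bounds the deviation of the sum (or sample mean).
Var(S) = n·Var(Z_i) = 1485·96 = 142560.
Chebyshev: Pr(|S − 1485·57.1| ≥ 3703) ≤ Var(S)/3703² = 142560/13712209 = 0.0104.

0.010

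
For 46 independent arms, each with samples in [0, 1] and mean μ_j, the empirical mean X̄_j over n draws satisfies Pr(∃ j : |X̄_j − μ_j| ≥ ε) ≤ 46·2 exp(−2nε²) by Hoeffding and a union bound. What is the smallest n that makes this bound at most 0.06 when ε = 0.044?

1895

Need 2·46·exp(−2nε²) ≤ 0.06, i.e. exp(−2nε²) ≤ 0.06/92.
So 2nε² ≥ ln(92/0.06) = 7.335199.
Hence n ≥ 7.335199/(2·0.044²) = 1894.421.
The smallest integer n is 1895.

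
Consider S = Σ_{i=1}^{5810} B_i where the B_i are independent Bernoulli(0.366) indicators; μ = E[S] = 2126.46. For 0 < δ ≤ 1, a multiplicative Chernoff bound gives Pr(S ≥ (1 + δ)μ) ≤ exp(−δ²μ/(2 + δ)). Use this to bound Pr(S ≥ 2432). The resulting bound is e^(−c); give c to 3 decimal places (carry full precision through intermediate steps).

Write 2432 = (1 + δ)μ, so δ = 2432/2126.46 − 1 = 0.1436848…
Then the exponent is δ²μ/(2 + δ) = (2432 − μ)² / (μ·(2 + δ)) = 20.479436.

20.479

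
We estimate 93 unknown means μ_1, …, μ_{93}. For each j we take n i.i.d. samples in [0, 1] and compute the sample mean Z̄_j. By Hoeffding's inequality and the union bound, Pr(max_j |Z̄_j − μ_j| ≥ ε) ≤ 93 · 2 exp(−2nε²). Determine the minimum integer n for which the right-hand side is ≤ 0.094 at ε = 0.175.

Need 2·93·exp(−2nε²) ≤ 0.094, i.e. exp(−2nε²) ≤ 0.094/186.
So 2nε² ≥ ln(186/0.094) = 7.590207.
Hence n ≥ 7.590207/(2·0.175²) = 123.922.
The smallest integer n is 124.

124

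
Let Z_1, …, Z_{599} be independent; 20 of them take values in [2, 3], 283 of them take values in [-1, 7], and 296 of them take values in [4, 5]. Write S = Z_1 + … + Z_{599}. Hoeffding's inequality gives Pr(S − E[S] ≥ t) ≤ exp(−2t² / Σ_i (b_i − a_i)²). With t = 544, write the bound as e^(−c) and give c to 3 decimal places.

32.118

Σ(b_i − a_i)² = 20·1² + 283·8² + 296·1² = 18428.
c = 2t² / 18428 = 2·544² / 18428 = 32.1181.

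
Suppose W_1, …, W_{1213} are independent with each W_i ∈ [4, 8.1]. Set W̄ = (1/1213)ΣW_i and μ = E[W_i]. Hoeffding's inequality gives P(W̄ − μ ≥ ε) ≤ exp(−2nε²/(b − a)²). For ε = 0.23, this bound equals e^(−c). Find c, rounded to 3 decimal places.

c = 2nε²/(b − a)² = 2·1213·0.23² / 4.1² = 7.6345.

7.634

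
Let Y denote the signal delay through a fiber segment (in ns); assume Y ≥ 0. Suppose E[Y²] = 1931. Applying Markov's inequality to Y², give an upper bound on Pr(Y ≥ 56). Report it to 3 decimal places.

Since Y ≥ 0, the event {Y ≥ 56} is the same as {Y² ≥ 3136}.
Markov's inequality applied to Y² gives Pr(Y² ≥ 3136) ≤ E[Y²]/3136 = 1931/3136 = 0.6158.

0.616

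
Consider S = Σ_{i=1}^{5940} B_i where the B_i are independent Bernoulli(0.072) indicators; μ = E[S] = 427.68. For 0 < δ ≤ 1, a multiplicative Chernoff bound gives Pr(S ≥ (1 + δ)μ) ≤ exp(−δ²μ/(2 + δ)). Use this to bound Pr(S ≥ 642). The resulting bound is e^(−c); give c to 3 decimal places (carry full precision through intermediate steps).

Write 642 = (1 + δ)μ, so δ = 642/427.68 − 1 = 0.5011223…
Then the exponent is δ²μ/(2 + δ) = (642 − μ)² / (μ·(2 + δ)) = 42.940938.

42.941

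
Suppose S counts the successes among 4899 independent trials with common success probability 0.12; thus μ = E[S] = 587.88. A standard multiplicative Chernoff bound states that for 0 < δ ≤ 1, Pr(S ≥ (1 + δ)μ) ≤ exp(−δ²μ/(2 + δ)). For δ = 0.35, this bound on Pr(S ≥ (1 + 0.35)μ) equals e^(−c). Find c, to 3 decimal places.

c = δ²μ/(2 + δ) = 0.35²·587.88/(2 + 0.35) = 30.6448.

30.645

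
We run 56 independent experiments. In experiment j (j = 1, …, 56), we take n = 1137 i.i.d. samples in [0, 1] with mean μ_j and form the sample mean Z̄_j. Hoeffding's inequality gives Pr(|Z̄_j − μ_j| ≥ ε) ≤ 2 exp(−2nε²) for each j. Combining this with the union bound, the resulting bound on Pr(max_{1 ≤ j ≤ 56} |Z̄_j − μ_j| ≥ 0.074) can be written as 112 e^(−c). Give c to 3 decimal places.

12.452

Union bound over the 56 events: Pr(max_{1 ≤ j ≤ 56} |Z̄_j − μ_j| ≥ 0.074) ≤ 56·2·exp(−2nε²) = 112 exp(−2·1137·0.074²).
So c = 2·1137·0.074² = 12.4524.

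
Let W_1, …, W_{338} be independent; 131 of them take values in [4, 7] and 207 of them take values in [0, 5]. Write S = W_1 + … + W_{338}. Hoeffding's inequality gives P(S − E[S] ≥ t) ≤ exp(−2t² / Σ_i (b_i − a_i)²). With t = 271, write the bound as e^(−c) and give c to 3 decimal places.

23.116

Σ(b_i − a_i)² = 131·3² + 207·5² = 6354.
c = 2t² / 6354 = 2·271² / 6354 = 23.1165.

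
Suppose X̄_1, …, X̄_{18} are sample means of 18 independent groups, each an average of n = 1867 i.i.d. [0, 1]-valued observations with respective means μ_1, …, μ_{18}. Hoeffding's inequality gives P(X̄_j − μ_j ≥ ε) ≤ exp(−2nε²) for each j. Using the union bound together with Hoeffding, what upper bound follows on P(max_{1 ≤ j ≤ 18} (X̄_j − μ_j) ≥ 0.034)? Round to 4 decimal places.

0.2402

Per-experiment Hoeffding bound: exp(−2·1867·0.034²) = exp(−4.31650) = 0.013346.
Union bound over 18 events: 18·0.013346 = 0.24024.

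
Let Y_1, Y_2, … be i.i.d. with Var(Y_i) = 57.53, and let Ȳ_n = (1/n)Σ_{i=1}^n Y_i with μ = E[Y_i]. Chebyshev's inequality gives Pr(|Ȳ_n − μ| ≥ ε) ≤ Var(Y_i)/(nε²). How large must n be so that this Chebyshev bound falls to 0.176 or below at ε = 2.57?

Require 57.53/(n·2.57²) ≤ 0.176, i.e. n ≥ 57.53/(0.176·2.57²) = 49.490.
The smallest integer n is 50.

50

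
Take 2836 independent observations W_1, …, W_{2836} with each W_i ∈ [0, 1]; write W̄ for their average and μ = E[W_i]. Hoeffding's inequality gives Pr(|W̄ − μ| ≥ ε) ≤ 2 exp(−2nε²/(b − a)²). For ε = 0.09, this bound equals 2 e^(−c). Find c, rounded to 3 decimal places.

c = 2nε²/(b − a)² = 2·2836·0.09² / 1² = 45.9432.

45.943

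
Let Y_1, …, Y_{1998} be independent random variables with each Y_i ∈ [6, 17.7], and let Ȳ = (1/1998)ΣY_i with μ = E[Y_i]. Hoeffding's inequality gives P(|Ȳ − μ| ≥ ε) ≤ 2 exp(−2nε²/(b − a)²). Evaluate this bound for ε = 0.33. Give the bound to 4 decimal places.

0.0833

Exponent: 2nε²/(b − a)² = 2·1998·0.33² / 11.7² = 3.17893.
Bound = 2·exp(−3.17893) = 0.08326.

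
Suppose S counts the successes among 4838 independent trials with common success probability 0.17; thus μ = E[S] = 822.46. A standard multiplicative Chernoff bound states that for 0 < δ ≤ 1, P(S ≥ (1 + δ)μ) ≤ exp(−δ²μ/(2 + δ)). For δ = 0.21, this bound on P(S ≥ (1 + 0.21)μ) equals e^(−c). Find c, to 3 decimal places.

c = δ²μ/(2 + δ) = 0.21²·822.46/(2 + 0.21) = 16.4120.

16.412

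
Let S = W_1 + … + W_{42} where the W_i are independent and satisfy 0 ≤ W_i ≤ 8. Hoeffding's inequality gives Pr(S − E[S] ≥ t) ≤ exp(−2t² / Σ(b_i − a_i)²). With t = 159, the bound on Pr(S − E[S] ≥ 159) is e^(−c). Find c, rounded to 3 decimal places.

Σ(b_i − a_i)² = 42·(8)² = 2688.
c = 2t²/2688 = 2·159²/2688 = 18.8103.

18.810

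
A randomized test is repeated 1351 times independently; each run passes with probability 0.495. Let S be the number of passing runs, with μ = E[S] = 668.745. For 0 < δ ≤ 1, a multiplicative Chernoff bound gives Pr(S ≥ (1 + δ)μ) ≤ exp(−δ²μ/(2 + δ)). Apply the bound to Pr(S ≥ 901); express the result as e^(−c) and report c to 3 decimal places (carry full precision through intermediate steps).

34.364

Write 901 = (1 + δ)μ, so δ = 901/668.745 − 1 = 0.3472998…
Then the exponent is δ²μ/(2 + δ) = (901 − μ)² / (μ·(2 + δ)) = 34.363788.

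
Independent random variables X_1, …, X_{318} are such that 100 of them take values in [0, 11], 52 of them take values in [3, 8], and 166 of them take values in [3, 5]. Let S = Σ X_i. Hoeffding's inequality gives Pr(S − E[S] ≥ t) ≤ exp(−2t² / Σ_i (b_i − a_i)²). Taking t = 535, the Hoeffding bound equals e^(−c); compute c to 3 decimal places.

40.703

Σ(b_i − a_i)² = 100·11² + 52·5² + 166·2² = 14064.
c = 2t² / 14064 = 2·535² / 14064 = 40.7032.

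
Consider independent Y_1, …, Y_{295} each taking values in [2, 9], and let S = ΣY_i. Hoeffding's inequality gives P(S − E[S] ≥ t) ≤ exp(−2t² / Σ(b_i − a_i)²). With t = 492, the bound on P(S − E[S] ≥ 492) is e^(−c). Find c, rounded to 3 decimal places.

Σ(b_i − a_i)² = 295·(7)² = 14455.
c = 2t²/14455 = 2·492²/14455 = 33.4921.

33.492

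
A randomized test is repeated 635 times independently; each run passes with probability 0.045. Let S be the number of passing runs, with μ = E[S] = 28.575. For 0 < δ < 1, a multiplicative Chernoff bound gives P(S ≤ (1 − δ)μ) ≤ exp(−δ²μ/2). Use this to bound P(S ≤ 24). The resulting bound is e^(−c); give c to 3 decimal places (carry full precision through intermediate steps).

0.366

Write 24 = (1 − δ)μ, so δ = 1 − 24/28.575 = 0.160105…
Then the exponent is δ²μ/2 = (μ − 24)²/(2μ) = 0.366240.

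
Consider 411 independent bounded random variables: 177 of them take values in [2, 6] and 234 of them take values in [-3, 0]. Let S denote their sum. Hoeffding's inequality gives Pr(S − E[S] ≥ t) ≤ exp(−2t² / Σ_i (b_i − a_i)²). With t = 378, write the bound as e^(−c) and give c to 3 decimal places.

57.871

Σ(b_i − a_i)² = 177·4² + 234·3² = 4938.
c = 2t² / 4938 = 2·378² / 4938 = 57.8712.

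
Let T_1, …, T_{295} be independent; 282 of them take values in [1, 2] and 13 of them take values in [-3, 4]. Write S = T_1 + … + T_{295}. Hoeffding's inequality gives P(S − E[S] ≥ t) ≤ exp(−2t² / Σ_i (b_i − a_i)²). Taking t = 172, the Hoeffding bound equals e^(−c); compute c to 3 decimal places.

64.383

Σ(b_i − a_i)² = 282·1² + 13·7² = 919.
c = 2t² / 919 = 2·172² / 919 = 64.3830.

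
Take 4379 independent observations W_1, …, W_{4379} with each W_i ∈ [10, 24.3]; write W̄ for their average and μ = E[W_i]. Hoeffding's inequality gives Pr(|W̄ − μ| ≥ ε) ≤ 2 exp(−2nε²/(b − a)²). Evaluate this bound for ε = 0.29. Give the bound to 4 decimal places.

0.0545

Exponent: 2nε²/(b − a)² = 2·4379·0.29² / 14.3² = 3.60188.
Bound = 2·exp(−3.60188) = 0.05454.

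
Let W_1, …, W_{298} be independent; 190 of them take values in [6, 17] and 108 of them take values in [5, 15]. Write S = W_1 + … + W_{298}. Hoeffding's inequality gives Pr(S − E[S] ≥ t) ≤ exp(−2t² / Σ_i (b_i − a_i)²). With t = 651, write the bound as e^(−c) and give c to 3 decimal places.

25.084

Σ(b_i − a_i)² = 190·11² + 108·10² = 33790.
c = 2t² / 33790 = 2·651² / 33790 = 25.0844.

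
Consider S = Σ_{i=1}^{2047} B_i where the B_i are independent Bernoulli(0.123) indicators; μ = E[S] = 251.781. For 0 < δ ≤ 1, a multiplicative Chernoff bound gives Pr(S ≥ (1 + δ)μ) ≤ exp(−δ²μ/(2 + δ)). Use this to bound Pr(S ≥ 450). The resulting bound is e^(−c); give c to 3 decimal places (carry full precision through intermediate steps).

55.987

Write 450 = (1 + δ)μ, so δ = 450/251.781 − 1 = 0.7872675…
Then the exponent is δ²μ/(2 + δ) = (450 − μ)² / (μ·(2 + δ)) = 55.987227.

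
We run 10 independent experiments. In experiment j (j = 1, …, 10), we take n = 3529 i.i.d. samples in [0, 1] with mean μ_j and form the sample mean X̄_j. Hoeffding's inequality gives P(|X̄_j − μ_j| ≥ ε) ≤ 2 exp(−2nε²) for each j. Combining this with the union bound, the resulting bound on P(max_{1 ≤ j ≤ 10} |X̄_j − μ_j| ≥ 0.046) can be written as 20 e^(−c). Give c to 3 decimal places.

14.935

Union bound over the 10 events: P(max_{1 ≤ j ≤ 10} |X̄_j − μ_j| ≥ 0.046) ≤ 10·2·exp(−2nε²) = 20 exp(−2·3529·0.046²).
So c = 2·3529·0.046² = 14.9347.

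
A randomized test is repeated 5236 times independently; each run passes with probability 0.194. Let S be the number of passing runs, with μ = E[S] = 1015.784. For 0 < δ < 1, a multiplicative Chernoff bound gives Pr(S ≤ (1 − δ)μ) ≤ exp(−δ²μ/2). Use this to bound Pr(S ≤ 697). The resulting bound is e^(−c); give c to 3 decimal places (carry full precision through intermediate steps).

Write 697 = (1 − δ)μ, so δ = 1 − 697/1015.784 = 0.3138305…
Then the exponent is δ²μ/2 = (μ − 697)²/(2μ) = 50.022071.

50.022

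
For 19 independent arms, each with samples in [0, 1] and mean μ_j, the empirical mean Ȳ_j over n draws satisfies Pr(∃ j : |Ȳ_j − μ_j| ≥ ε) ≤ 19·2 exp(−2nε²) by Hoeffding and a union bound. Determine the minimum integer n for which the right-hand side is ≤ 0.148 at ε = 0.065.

657

Need 2·19·exp(−2nε²) ≤ 0.148, i.e. exp(−2nε²) ≤ 0.148/38.
So 2nε² ≥ ln(38/0.148) = 5.548129.
Hence n ≥ 5.548129/(2·0.065²) = 656.583.
The smallest integer n is 657.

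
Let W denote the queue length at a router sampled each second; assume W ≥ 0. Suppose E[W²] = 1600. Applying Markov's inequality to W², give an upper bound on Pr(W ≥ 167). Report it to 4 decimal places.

Since W ≥ 0, the event {W ≥ 167} is the same as {W² ≥ 27889}.
Markov's inequality applied to W² gives Pr(W² ≥ 27889) ≤ E[W²]/27889 = 1600/27889 = 0.0574.

0.0574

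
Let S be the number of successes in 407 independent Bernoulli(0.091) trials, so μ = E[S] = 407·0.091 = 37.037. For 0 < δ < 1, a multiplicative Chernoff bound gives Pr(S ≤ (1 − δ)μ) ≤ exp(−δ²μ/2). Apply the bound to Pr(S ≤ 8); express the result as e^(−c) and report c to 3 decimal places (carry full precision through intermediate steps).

11.383

Write 8 = (1 − δ)μ, so δ = 1 − 8/37.037 = 0.7839998…
Then the exponent is δ²μ/2 = (μ − 8)²/(2μ) = 11.382501.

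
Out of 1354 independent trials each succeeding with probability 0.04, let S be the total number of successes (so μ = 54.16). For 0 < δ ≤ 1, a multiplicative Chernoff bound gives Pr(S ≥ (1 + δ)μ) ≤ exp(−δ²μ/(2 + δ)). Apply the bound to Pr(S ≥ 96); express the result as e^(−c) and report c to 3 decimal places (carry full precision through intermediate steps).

Write 96 = (1 + δ)μ, so δ = 96/54.16 − 1 = 0.7725258…
Then the exponent is δ²μ/(2 + δ) = (96 − μ)² / (μ·(2 + δ)) = 11.658135.

11.658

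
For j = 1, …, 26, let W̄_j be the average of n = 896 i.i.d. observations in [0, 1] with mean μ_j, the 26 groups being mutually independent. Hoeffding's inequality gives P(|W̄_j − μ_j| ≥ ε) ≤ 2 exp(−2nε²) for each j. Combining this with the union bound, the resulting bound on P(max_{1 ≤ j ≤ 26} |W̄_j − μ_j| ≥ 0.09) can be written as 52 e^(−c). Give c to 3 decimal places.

Union bound over the 26 events: P(max_{1 ≤ j ≤ 26} |W̄_j − μ_j| ≥ 0.09) ≤ 26·2·exp(−2nε²) = 52 exp(−2·896·0.09²).
So c = 2·896·0.09² = 14.5152.

14.515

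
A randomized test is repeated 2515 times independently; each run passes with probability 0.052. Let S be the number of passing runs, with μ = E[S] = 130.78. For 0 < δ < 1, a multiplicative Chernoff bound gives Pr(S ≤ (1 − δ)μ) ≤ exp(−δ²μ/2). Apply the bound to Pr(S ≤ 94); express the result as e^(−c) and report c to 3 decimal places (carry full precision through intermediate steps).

Write 94 = (1 − δ)μ, so δ = 1 − 94/130.78 = 0.2812357…
Then the exponent is δ²μ/2 = (μ − 94)²/(2μ) = 5.171924.

5.172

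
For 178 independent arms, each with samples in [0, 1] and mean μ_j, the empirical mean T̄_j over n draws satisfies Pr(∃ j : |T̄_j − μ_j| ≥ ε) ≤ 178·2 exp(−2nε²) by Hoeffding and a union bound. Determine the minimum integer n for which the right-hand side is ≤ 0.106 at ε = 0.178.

Need 2·178·exp(−2nε²) ≤ 0.106, i.e. exp(−2nε²) ≤ 0.106/356.
So 2nε² ≥ ln(356/0.106) = 8.119247.
Hence n ≥ 8.119247/(2·0.178²) = 128.129.
The smallest integer n is 129.

129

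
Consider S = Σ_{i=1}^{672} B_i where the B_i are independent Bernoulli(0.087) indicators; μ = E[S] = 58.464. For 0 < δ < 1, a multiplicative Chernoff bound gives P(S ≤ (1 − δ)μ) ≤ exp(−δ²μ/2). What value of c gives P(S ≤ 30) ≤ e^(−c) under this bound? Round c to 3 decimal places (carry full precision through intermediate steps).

6.929

Write 30 = (1 − δ)μ, so δ = 1 − 30/58.464 = 0.4868637…
Then the exponent is δ²μ/2 = (μ − 30)²/(2μ) = 6.929044.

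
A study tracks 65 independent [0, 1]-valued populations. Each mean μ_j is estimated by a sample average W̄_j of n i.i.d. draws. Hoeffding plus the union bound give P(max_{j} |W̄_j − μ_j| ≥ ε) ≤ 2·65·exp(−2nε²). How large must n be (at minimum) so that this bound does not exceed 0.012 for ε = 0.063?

Need 2·65·exp(−2nε²) ≤ 0.012, i.e. exp(−2nε²) ≤ 0.012/130.
So 2nε² ≥ ln(130/0.012) = 9.290383.
Hence n ≥ 9.290383/(2·0.063²) = 1170.368.
The smallest integer n is 1171.

1171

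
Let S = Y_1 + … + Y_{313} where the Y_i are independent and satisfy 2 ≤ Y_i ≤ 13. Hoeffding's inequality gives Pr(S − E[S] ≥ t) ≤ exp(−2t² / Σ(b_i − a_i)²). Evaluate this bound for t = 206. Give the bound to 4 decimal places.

Σ(b_i − a_i)² = 313·(11)² = 37873.
Exponent = 2·206²/37873 = 2.2410.
Bound = exp(−2.2410) = 0.10636.

0.1064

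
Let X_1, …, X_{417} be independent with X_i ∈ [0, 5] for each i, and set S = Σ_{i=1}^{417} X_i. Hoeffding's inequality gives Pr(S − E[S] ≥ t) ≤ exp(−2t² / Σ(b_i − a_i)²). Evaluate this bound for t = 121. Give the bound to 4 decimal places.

Σ(b_i − a_i)² = 417·(5)² = 10425.
Exponent = 2·121²/10425 = 2.8088.
Bound = exp(−2.8088) = 0.06028.

0.0603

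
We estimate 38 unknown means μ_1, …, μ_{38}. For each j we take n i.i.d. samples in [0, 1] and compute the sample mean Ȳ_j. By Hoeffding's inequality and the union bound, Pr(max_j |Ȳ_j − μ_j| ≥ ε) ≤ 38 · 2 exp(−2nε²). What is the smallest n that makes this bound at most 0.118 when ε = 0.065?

Need 2·38·exp(−2nε²) ≤ 0.118, i.e. exp(−2nε²) ≤ 0.118/76.
So 2nε² ≥ ln(76/0.118) = 6.467804.
Hence n ≥ 6.467804/(2·0.065²) = 765.421.
The smallest integer n is 766.

766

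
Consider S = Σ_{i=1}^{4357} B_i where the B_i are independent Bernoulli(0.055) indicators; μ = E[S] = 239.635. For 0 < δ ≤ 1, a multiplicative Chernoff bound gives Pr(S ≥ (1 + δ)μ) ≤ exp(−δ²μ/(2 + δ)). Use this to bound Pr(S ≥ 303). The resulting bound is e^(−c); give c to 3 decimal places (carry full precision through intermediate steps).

Write 303 = (1 + δ)μ, so δ = 303/239.635 − 1 = 0.264423…
Then the exponent is δ²μ/(2 + δ) = (303 − μ)² / (μ·(2 + δ)) = 7.399307.

7.399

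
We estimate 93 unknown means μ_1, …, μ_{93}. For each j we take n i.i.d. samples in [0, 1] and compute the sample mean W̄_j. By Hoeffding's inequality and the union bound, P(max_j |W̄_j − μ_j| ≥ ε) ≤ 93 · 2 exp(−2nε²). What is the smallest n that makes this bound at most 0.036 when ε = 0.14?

219

Need 2·93·exp(−2nε²) ≤ 0.036, i.e. exp(−2nε²) ≤ 0.036/186.
So 2nε² ≥ ln(186/0.036) = 8.549983.
Hence n ≥ 8.549983/(2·0.14²) = 218.112.
The smallest integer n is 219.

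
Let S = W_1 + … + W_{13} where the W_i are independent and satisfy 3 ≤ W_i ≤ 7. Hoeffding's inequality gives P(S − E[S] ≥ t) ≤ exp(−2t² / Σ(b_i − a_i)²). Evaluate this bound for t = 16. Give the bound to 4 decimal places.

0.0853

Σ(b_i − a_i)² = 13·(4)² = 208.
Exponent = 2·16²/208 = 2.4615.
Bound = exp(−2.4615) = 0.08530.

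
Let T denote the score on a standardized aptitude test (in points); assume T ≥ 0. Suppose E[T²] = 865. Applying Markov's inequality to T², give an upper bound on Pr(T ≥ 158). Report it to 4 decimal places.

Since T ≥ 0, the event {T ≥ 158} is the same as {T² ≥ 24964}.
Markov's inequality applied to T² gives Pr(T² ≥ 24964) ≤ E[T²]/24964 = 865/24964 = 0.0346.

0.0346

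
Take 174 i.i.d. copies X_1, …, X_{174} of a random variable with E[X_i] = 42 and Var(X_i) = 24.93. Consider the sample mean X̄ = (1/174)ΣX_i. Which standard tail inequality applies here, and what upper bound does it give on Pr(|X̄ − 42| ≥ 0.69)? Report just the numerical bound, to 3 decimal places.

0.301

With mean and variance of each term known, Chebyshev's inequality bounds the deviation of the sum (or sample mean).
Var(X̄) = Var(X_i)/n = 24.93/174 = 0.14328.
Chebyshev: Pr(|X̄ − 42| ≥ 0.69) ≤ Var(X̄)/(0.69)² = 24.93/(174·0.69²) = 0.3009.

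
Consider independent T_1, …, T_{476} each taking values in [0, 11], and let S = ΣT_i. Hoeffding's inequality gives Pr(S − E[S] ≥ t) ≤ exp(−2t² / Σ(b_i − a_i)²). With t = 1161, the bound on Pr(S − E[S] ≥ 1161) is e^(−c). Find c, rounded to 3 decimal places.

46.806

Σ(b_i − a_i)² = 476·(11)² = 57596.
c = 2t²/57596 = 2·1161²/57596 = 46.8061.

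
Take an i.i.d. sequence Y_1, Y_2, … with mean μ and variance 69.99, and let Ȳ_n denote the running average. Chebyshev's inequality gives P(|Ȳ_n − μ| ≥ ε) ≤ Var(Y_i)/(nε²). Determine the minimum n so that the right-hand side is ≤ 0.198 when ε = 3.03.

39

Require 69.99/(n·3.03²) ≤ 0.198, i.e. n ≥ 69.99/(0.198·3.03²) = 38.502.
The smallest integer n is 39.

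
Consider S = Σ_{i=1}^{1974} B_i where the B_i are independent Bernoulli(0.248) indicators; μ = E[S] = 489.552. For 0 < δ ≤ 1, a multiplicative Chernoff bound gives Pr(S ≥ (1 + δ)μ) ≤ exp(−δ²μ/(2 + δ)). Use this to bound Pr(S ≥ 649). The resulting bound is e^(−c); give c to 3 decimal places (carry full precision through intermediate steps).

22.330

Write 649 = (1 + δ)μ, so δ = 649/489.552 − 1 = 0.3257019…
Then the exponent is δ²μ/(2 + δ) = (649 − μ)² / (μ·(2 + δ)) = 22.329823.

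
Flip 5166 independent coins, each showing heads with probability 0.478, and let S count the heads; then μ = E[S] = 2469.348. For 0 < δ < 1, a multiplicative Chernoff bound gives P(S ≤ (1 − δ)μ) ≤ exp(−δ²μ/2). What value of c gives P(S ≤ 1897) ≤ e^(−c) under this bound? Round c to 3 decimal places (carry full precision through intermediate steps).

Write 1897 = (1 − δ)μ, so δ = 1 − 1897/2469.348 = 0.231781…
Then the exponent is δ²μ/2 = (μ − 1897)²/(2μ) = 66.329702.

66.330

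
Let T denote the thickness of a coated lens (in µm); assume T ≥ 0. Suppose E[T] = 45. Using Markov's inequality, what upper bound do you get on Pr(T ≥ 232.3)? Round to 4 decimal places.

Markov's inequality: for a non-negative random variable, Pr(T ≥ a) ≤ E[T]/a.
Here E[T] = 45 and a = 232.3, so the bound is 45/232.3 = 0.1937.

0.1937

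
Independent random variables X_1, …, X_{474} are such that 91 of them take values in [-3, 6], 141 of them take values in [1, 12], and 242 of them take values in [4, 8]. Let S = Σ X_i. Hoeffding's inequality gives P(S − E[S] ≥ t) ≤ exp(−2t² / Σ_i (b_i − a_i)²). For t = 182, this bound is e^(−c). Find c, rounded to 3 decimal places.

Σ(b_i − a_i)² = 91·9² + 141·11² + 242·4² = 28304.
c = 2t² / 28304 = 2·182² / 28304 = 2.3406.

2.341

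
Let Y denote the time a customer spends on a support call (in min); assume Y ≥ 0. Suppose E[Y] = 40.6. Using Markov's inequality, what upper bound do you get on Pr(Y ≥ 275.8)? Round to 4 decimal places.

Markov's inequality: for a non-negative random variable, Pr(Y ≥ a) ≤ E[Y]/a.
Here E[Y] = 40.6 and a = 275.8, so the bound is 40.6/275.8 = 0.1472.

0.1472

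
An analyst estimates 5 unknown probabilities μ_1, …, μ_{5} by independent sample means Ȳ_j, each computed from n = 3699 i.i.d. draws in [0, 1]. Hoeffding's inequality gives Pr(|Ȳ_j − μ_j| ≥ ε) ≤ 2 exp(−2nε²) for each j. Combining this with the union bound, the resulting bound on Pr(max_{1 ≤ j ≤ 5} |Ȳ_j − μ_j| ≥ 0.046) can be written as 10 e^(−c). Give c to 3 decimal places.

Union bound over the 5 events: Pr(max_{1 ≤ j ≤ 5} |Ȳ_j − μ_j| ≥ 0.046) ≤ 5·2·exp(−2nε²) = 10 exp(−2·3699·0.046²).
So c = 2·3699·0.046² = 15.6542.

15.654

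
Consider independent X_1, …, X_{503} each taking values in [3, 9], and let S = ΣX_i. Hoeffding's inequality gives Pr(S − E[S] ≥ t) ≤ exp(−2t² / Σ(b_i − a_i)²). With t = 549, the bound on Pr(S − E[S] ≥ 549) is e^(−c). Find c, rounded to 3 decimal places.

Σ(b_i − a_i)² = 503·(6)² = 18108.
c = 2t²/18108 = 2·549²/18108 = 33.2893.

33.289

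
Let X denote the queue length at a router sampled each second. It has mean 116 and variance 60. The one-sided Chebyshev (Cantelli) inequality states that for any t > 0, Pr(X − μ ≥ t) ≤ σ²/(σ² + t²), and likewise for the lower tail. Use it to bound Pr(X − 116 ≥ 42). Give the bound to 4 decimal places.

0.0329

Here σ² = 60 and t = 42, so σ² + t² = 1824.
Cantelli's bound: 60/1824 = 0.0329.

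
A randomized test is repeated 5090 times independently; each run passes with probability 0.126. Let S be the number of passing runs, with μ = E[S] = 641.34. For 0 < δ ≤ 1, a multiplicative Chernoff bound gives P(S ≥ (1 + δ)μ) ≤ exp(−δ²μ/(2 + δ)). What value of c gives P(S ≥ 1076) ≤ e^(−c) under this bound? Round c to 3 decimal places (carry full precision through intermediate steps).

110.013

Write 1076 = (1 + δ)μ, so δ = 1076/641.34 − 1 = 0.6777372…
Then the exponent is δ²μ/(2 + δ) = (1076 − μ)² / (μ·(2 + δ)) = 110.012761.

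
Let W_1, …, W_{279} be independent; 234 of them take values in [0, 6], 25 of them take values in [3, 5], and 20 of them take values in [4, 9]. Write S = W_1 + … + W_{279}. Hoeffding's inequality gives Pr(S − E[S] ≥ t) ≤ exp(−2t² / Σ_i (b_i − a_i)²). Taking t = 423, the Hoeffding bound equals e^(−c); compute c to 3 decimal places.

39.656

Σ(b_i − a_i)² = 234·6² + 25·2² + 20·5² = 9024.
c = 2t² / 9024 = 2·423² / 9024 = 39.6562.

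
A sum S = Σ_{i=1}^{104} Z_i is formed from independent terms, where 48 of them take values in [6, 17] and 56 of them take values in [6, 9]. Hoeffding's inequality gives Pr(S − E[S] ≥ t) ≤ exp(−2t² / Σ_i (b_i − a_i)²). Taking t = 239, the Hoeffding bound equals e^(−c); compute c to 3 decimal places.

Σ(b_i − a_i)² = 48·11² + 56·3² = 6312.
c = 2t² / 6312 = 2·239² / 6312 = 18.0992.

18.099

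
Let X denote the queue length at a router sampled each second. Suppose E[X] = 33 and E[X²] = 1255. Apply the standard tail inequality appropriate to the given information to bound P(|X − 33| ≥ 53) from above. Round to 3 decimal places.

The first two moments determine the variance, so Chebyshev's inequality is the sharpest standard bound available.
Var(X) = E[X²] − (E[X])² = 1255 − 1089 = 166.
Chebyshev's inequality: P(|X − μ| ≥ t) ≤ Var(X)/t² = 166/2809 = 0.0591.

0.059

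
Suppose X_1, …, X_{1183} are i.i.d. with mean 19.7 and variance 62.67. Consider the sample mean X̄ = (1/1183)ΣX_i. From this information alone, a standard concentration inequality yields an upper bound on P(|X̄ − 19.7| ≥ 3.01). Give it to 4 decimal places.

0.0058

With mean and variance of each term known, Chebyshev's inequality bounds the deviation of the sum (or sample mean).
Var(X̄) = Var(X_i)/n = 62.67/1183 = 0.052975.
Chebyshev: P(|X̄ − 19.7| ≥ 3.01) ≤ Var(X̄)/(3.01)² = 62.67/(1183·3.01²) = 0.0058.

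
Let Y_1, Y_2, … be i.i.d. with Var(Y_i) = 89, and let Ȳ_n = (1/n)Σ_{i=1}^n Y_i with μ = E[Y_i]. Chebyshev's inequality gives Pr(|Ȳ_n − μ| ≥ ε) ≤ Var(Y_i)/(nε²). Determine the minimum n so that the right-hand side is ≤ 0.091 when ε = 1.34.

545

Require 89/(n·1.34²) ≤ 0.091, i.e. n ≥ 89/(0.091·1.34²) = 544.677.
The smallest integer n is 545.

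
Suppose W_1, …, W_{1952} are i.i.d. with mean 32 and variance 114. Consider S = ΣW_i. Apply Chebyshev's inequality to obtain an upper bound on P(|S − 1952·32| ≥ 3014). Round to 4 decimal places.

Var(S) = n·Var(W_i) = 1952·114 = 222528.
Chebyshev: P(|S − 1952·32| ≥ 3014) ≤ Var(S)/3014² = 222528/9084196 = 0.0245.

0.0245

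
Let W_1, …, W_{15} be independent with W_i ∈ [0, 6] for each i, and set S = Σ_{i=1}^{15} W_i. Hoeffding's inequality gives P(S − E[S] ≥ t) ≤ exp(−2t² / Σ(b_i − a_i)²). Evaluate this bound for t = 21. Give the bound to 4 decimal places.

Σ(b_i − a_i)² = 15·(6)² = 540.
Exponent = 2·21²/540 = 1.6333.
Bound = exp(−1.6333) = 0.19528.

0.1953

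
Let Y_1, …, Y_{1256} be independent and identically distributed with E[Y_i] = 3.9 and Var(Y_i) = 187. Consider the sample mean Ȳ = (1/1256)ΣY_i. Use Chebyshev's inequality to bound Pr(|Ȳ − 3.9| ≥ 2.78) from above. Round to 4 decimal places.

Var(Ȳ) = Var(Y_i)/n = 187/1256 = 0.14889.
Chebyshev: Pr(|Ȳ − 3.9| ≥ 2.78) ≤ Var(Ȳ)/(2.78)² = 187/(1256·2.78²) = 0.0193.

0.0193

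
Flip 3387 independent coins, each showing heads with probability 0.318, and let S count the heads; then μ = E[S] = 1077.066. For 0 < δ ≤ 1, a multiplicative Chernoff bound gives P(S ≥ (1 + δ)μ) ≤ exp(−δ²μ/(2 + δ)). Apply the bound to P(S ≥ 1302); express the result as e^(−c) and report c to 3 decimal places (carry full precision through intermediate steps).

21.267

Write 1302 = (1 + δ)μ, so δ = 1302/1077.066 − 1 = 0.2088396…
Then the exponent is δ²μ/(2 + δ) = (1302 − μ)² / (μ·(2 + δ)) = 21.266877.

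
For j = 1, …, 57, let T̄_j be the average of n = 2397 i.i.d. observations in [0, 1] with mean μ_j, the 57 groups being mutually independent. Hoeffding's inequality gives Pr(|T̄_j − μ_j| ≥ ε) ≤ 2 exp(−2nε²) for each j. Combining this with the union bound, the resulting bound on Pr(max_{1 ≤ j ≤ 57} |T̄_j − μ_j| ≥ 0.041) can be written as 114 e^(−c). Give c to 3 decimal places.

8.059

Union bound over the 57 events: Pr(max_{1 ≤ j ≤ 57} |T̄_j − μ_j| ≥ 0.041) ≤ 57·2·exp(−2nε²) = 114 exp(−2·2397·0.041²).
So c = 2·2397·0.041² = 8.0587.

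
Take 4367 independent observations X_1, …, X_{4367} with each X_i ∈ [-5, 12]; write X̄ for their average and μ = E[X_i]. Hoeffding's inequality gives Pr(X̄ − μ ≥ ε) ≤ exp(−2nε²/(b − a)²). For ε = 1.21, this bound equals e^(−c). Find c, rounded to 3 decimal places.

44.247

c = 2nε²/(b − a)² = 2·4367·1.21² / 17² = 44.2472.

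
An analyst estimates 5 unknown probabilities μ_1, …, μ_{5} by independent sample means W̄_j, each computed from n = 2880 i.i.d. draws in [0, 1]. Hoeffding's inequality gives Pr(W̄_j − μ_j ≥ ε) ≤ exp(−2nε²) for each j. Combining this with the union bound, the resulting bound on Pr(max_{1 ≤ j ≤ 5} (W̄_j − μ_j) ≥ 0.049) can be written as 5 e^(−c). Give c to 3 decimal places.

13.830

Union bound over the 5 events: Pr(max_{1 ≤ j ≤ 5} (W̄_j − μ_j) ≥ 0.049) ≤ 5·exp(−2nε²) = 5 exp(−2·2880·0.049²).
So c = 2·2880·0.049² = 13.8298.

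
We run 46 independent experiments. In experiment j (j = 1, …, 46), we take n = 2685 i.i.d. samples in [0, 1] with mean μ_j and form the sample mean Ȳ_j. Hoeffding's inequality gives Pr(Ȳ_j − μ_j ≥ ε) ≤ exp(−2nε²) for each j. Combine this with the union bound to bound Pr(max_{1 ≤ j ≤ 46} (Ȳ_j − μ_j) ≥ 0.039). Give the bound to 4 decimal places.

Per-experiment Hoeffding bound: exp(−2·2685·0.039²) = exp(−8.16777) = 0.00028365.
Union bound over 46 events: 46·0.00028365 = 0.01305.

0.0130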